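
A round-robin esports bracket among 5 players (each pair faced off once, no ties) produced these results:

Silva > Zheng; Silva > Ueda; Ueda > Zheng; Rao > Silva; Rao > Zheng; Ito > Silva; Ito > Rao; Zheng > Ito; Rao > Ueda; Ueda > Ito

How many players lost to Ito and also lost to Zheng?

Ito beat: Silva, Rao.
Zheng beat: Ito.
No one was beaten by both.

0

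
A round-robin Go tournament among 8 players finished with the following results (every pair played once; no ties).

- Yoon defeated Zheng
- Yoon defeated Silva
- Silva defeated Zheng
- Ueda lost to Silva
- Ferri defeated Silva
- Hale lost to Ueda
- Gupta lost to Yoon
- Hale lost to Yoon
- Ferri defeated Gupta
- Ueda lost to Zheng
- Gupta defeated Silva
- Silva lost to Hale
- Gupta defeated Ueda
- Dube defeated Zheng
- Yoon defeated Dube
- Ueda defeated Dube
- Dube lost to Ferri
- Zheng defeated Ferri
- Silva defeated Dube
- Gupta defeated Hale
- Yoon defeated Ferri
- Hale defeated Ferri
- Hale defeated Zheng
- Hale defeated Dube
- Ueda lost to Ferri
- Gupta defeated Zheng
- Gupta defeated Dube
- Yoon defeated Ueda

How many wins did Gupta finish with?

Gupta's results: beat Silva, Ueda, Zheng, Dube, Hale; lost to Yoon, Ferri.
That is 5 wins.

5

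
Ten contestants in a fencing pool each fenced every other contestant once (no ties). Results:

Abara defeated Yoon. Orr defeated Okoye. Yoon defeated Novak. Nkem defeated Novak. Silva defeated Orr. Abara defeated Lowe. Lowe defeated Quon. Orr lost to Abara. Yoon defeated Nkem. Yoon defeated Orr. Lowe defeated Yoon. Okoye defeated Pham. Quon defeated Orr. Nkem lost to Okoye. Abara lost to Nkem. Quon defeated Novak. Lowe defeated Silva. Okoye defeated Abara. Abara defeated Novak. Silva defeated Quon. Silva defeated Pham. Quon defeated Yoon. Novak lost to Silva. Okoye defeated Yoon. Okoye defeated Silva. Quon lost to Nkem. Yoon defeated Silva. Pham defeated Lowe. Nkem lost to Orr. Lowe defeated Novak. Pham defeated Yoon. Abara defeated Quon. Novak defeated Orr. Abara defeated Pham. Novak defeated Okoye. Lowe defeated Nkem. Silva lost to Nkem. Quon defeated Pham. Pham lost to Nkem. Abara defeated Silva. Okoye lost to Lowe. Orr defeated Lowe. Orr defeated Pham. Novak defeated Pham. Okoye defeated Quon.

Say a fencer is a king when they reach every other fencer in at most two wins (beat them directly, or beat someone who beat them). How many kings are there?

7

Abara reaches everyone (king).
Quon cannot reach Abara in two steps.
Novak reaches everyone (king).
Okoye reaches everyone (king).
Nkem reaches everyone (king).
Pham cannot reach Abara in two steps.
Yoon reaches everyone (king).
Orr reaches everyone (king).
Lowe reaches everyone (king).
Silva cannot reach Abara in two steps.
Kings: Abara, Novak, Okoye, Nkem, Yoon, Orr, Lowe — 7.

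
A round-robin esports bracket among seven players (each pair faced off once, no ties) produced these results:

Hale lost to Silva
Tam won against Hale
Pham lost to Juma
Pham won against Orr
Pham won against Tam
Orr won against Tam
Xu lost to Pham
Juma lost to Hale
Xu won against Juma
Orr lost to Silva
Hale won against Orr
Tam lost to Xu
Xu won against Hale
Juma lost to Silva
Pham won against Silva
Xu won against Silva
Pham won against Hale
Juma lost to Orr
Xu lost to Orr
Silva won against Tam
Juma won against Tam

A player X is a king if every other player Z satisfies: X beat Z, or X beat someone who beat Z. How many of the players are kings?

5

Xu reaches everyone (king).
Pham reaches everyone (king).
Orr reaches everyone (king).
Tam cannot reach Xu, Pham, Silva in two steps.
Hale cannot reach Silva in two steps.
Silva reaches everyone (king).
Juma reaches everyone (king).
Kings: Xu, Pham, Orr, Silva, Juma — 5.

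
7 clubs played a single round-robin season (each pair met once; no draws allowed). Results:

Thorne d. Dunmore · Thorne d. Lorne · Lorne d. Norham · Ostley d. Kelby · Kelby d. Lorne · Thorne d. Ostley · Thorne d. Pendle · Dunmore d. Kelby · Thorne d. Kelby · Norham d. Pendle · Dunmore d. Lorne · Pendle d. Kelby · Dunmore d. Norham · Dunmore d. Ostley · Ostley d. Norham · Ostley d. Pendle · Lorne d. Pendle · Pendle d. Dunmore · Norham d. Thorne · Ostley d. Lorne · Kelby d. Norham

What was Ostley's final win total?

Ostley's results: beat Kelby, Lorne, Norham, Pendle; lost to Thorne, Dunmore.
That is 4 wins.

4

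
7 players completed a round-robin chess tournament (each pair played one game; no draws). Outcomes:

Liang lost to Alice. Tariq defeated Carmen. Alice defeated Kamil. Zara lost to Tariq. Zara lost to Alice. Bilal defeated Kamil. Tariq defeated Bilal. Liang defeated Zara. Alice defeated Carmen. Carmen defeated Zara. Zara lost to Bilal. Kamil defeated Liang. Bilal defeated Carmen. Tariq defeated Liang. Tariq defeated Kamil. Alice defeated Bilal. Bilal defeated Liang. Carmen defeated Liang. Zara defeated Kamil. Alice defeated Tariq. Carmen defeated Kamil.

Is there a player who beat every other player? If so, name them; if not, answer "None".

Alice

Alice has 6 wins out of 6 opponents — a perfect record.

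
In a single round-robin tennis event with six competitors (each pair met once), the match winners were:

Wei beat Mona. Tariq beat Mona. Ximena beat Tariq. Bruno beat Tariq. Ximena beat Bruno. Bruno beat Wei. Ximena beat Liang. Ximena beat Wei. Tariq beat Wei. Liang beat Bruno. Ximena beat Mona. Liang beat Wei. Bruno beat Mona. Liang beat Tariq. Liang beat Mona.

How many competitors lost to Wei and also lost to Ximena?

1

Wei beat: Mona.
Ximena beat: Bruno, Mona, Wei, Tariq, Liang.
Both beat: Mona — 1.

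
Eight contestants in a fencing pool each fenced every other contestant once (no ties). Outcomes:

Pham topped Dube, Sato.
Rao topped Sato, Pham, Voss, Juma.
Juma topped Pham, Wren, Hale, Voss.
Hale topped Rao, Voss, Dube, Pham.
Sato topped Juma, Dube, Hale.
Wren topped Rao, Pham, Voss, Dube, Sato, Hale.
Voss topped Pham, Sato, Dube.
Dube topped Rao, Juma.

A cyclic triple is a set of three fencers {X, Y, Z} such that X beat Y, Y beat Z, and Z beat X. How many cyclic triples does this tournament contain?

15

Win totals: Hale 4, Wren 6, Pham 2, Juma 4, Rao 4, Voss 3, Dube 2, Sato 3.
A fencer with w wins dominates both others in C(w,2) triples; summing gives 6 + 15 + 1 + 6 + 6 + 3 + 1 + 3 = 41 transitive triples.
Total triples C(8,3) = 56, so cyclic triples = 56 − 41 = 15.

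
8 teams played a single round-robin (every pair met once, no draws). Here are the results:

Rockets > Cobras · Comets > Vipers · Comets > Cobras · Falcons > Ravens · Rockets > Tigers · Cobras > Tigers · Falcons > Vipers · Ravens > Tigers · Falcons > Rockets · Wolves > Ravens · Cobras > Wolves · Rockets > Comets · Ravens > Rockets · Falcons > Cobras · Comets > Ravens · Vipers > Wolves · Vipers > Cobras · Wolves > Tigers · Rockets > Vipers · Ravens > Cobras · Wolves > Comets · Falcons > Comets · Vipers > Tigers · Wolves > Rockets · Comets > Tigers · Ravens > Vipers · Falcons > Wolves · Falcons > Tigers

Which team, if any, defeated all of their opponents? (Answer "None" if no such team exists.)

Falcons

Falcons has 7 wins out of 7 opponents — a perfect record.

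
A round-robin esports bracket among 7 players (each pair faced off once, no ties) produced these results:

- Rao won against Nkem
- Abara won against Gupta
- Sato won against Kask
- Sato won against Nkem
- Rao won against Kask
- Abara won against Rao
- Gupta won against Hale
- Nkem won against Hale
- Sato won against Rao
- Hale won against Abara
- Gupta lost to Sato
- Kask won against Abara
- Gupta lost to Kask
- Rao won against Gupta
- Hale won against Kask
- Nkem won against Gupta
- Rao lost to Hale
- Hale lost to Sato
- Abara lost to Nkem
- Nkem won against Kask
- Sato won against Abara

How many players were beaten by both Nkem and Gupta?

1

Nkem beat: Kask, Abara, Gupta, Hale.
Gupta beat: Hale.
Both beat: Hale — 1.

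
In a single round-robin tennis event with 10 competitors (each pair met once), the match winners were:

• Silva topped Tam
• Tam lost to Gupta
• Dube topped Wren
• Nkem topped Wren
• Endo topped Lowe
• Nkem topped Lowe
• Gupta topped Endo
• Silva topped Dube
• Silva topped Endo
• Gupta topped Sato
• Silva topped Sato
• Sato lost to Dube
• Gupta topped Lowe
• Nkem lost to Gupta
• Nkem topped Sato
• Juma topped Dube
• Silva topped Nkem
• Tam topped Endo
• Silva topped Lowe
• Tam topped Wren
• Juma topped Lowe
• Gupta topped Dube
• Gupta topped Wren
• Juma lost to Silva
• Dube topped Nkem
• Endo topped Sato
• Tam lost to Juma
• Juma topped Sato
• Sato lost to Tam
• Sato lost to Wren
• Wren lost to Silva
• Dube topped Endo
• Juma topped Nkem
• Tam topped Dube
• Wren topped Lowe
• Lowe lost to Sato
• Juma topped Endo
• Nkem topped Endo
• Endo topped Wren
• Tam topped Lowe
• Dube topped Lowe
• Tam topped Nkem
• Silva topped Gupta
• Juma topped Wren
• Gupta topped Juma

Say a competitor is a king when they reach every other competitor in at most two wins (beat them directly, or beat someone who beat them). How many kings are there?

Sato cannot reach Gupta, Silva, Dube, Tam, Wren, Nkem, Juma, Endo in two steps.
Gupta cannot reach Silva in two steps.
Silva reaches everyone (king).
Dube cannot reach Gupta, Silva, Tam, Juma in two steps.
Tam cannot reach Gupta, Silva, Juma in two steps.
Wren cannot reach Gupta, Silva, Dube, Tam, Nkem, Juma, Endo in two steps.
Nkem cannot reach Gupta, Silva, Dube, Tam, Juma in two steps.
Lowe cannot reach Sato, Gupta, Silva, Dube, Tam, Wren, Nkem, Juma, Endo in two steps.
Juma cannot reach Gupta, Silva in two steps.
Endo cannot reach Gupta, Silva, Dube, Tam, Nkem, Juma in two steps.
Kings: Silva — 1.

1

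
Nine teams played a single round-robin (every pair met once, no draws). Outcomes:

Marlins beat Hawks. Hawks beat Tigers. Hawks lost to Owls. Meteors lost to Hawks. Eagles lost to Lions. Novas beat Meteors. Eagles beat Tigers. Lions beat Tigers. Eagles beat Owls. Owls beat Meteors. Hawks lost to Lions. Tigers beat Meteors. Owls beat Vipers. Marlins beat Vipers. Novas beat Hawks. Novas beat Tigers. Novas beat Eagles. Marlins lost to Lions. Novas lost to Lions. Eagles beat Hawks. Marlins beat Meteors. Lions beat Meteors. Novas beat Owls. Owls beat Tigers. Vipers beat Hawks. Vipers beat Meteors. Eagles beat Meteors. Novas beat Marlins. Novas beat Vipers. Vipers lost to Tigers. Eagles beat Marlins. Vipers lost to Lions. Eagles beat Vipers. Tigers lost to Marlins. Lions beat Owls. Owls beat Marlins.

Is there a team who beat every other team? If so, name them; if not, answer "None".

Lions has 8 wins out of 8 opponents — a perfect record.

Lions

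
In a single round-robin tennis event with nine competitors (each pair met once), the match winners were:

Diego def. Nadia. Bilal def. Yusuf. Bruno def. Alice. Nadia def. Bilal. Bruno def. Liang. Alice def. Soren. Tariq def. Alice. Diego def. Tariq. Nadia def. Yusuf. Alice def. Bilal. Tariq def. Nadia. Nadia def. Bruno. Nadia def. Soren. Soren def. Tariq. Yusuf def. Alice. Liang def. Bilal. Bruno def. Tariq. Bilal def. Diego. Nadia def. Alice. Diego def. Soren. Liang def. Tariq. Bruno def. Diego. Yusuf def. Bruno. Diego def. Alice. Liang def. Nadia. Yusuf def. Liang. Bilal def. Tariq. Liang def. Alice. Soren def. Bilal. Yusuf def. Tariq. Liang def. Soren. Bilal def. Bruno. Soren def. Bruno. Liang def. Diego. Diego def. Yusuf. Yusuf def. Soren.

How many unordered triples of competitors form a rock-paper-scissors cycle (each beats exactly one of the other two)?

22

Win totals: Yusuf 5, Diego 5, Liang 6, Soren 3, Alice 2, Tariq 2, Nadia 5, Bilal 4, Bruno 4.
A competitor with w wins dominates both others in C(w,2) triples; summing gives 10 + 10 + 15 + 3 + 1 + 1 + 10 + 6 + 6 = 62 transitive triples.
Total triples C(9,3) = 84, so cyclic triples = 84 − 62 = 22.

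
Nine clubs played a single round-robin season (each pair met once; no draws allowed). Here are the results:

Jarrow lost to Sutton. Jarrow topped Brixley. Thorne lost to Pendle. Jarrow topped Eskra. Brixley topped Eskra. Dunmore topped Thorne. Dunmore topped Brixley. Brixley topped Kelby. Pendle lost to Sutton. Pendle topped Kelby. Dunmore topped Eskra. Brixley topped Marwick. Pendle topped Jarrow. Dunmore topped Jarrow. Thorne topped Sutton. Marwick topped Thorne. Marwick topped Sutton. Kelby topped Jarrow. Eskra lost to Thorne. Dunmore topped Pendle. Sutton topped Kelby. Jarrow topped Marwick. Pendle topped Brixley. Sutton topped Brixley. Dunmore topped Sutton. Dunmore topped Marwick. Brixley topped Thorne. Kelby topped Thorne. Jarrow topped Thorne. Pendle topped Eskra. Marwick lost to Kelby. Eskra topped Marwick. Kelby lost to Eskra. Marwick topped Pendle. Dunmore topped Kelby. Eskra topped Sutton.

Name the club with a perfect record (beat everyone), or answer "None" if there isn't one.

Dunmore

Dunmore has 8 wins out of 8 opponents — a perfect record.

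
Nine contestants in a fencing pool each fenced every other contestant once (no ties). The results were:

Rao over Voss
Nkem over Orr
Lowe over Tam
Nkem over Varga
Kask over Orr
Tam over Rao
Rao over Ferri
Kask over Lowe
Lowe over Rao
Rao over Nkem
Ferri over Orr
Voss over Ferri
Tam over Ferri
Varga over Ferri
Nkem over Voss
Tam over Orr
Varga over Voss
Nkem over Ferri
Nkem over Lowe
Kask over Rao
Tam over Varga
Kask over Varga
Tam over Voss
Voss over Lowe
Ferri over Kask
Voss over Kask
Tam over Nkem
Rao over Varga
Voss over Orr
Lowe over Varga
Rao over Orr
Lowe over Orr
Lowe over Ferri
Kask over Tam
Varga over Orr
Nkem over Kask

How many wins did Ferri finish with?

Ferri's results: beat Orr, Kask; lost to Tam, Lowe, Rao, Voss, Varga, Nkem.
That is 2 wins.

2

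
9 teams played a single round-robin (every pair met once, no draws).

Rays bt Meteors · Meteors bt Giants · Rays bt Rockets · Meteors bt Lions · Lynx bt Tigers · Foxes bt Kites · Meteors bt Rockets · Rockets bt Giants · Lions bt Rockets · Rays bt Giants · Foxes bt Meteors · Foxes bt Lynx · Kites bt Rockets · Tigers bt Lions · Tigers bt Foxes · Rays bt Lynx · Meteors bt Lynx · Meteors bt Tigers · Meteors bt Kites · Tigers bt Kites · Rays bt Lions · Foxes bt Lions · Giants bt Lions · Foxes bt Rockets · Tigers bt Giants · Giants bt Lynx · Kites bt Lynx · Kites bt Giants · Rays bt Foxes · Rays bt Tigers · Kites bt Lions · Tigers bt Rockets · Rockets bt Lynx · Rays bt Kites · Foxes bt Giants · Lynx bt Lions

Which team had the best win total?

Rays

Win totals: Giants 2, Kites 4, Lions 1, Foxes 6, Lynx 2, Meteors 6, Rockets 2, Rays 8, Tigers 5.
Rays leads with 8 wins (next highest: 6).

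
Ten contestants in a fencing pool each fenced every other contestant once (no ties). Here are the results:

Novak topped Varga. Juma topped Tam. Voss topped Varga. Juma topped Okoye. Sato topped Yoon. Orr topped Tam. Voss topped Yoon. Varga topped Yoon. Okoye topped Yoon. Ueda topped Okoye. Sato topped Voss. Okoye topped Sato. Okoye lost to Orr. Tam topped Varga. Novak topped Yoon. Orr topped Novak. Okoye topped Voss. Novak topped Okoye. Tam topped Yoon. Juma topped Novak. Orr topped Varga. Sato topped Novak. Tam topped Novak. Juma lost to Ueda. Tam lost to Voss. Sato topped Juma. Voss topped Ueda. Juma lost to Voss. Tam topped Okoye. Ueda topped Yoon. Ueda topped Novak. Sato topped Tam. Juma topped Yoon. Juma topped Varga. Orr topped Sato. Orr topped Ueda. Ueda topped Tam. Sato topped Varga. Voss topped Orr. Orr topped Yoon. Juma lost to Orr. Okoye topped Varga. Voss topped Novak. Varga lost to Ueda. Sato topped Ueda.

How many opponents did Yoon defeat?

0

Yoon's results: beat no one; lost to Voss, Ueda, Okoye, Tam, Varga, Orr, Novak, Sato, Juma.
That is 0 wins.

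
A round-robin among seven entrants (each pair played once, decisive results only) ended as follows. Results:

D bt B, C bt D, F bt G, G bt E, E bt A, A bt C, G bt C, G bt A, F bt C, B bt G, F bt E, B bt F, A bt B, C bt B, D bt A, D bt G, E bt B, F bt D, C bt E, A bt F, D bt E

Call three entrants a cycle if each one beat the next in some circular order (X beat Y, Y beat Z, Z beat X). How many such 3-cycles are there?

12

Win totals: A 3, B 2, C 3, D 4, E 2, F 4, G 3.
An entrant with w wins dominates both others in C(w,2) triples; summing gives 3 + 1 + 3 + 6 + 1 + 6 + 3 = 23 transitive triples.
Total triples C(7,3) = 35, so cyclic triples = 35 − 23 = 12.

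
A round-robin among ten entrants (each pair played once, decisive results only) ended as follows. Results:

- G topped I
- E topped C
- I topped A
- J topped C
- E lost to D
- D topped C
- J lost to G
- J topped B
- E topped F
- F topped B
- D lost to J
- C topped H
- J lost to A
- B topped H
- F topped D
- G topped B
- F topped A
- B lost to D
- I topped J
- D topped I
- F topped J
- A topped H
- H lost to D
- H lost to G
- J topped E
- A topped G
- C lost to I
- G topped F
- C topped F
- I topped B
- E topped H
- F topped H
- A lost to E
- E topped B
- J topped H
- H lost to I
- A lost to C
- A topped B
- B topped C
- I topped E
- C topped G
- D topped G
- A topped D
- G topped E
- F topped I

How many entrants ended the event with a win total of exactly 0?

Win totals: A 5, B 2, C 4, D 6, E 5, F 6, G 6, H 0, I 6, J 5.
Exactly 0: H — 1 entrant.

1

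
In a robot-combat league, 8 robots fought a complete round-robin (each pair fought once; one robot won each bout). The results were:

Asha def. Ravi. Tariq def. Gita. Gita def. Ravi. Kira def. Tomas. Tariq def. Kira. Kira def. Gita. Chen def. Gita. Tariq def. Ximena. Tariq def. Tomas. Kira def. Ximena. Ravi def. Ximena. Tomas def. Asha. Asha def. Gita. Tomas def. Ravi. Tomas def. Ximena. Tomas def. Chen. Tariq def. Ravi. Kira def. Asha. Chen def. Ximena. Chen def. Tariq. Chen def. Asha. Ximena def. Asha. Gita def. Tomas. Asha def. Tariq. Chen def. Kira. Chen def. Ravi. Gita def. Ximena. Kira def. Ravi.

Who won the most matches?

Win totals: Tariq 5, Ximena 1, Ravi 1, Gita 3, Tomas 4, Chen 6, Asha 3, Kira 5.
Chen leads with 6 wins (next highest: 5).

Chen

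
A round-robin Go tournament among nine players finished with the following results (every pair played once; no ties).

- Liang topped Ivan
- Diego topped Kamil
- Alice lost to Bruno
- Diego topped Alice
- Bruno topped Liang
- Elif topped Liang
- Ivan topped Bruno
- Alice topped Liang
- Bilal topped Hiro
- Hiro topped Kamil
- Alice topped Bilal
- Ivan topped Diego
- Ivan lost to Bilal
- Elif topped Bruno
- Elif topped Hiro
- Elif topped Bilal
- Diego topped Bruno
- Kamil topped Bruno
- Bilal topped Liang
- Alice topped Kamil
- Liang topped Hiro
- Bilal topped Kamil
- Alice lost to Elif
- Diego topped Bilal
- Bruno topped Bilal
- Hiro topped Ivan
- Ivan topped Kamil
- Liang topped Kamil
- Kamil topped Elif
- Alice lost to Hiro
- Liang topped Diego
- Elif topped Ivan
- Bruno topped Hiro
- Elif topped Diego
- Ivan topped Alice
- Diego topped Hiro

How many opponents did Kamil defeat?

Kamil's results: beat Bruno, Elif; lost to Ivan, Hiro, Diego, Liang, Bilal, Alice.
That is 2 wins.

2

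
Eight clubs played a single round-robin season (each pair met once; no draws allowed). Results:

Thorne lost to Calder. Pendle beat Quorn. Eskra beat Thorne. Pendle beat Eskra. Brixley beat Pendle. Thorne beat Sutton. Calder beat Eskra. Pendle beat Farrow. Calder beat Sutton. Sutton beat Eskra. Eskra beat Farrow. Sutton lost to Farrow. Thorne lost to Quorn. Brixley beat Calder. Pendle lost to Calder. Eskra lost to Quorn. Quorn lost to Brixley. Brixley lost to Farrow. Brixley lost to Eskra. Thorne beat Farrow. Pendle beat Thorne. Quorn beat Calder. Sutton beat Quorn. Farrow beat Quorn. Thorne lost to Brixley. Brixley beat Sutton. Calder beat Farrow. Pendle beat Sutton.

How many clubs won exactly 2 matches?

2

Win totals: Quorn 3, Thorne 2, Eskra 3, Pendle 5, Calder 5, Farrow 3, Sutton 2, Brixley 5.
Exactly 2: Thorne, Sutton — 2 clubs.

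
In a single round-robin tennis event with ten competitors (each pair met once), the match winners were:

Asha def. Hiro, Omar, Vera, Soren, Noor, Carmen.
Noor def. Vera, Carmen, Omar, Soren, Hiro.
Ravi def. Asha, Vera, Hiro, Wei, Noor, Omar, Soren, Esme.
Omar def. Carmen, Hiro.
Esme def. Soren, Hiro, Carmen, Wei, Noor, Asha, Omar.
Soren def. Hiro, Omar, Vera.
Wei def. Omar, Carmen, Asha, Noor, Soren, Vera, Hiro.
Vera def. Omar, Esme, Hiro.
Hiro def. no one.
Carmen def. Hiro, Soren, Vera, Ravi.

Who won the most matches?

Ravi

Win totals: Wei 7, Vera 3, Noor 5, Ravi 8, Soren 3, Esme 7, Asha 6, Omar 2, Hiro 0, Carmen 4.
Ravi leads with 8 wins (next highest: 7).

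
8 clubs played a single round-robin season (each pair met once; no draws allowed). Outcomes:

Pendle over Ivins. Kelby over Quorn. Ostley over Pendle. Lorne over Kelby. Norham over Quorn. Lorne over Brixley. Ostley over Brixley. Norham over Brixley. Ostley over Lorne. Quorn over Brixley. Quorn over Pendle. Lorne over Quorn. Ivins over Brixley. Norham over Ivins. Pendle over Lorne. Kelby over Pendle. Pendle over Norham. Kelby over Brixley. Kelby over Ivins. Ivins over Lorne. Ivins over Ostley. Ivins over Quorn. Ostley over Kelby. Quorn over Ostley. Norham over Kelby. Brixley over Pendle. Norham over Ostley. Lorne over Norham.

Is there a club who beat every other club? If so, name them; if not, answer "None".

None

Highest win total is Norham with 5 (out of 7 possible).
Norham lost to Lorne, Pendle, so no club went undefeated.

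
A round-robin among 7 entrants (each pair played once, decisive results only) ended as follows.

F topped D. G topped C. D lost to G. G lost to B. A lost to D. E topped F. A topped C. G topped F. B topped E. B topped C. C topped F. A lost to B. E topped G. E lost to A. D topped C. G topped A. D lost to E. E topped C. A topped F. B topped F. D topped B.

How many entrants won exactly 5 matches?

Win totals: A 3, B 5, C 1, D 3, E 4, F 1, G 4.
Exactly 5: B — 1 entrant.

1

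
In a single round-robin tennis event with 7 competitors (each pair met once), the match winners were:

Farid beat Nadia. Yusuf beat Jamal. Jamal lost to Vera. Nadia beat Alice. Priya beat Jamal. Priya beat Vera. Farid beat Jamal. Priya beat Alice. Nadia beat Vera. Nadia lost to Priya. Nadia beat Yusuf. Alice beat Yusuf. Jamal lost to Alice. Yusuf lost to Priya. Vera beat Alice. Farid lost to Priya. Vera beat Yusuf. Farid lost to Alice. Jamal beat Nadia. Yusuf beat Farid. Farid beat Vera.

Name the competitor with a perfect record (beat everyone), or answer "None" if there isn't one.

Priya has 6 wins out of 6 opponents — a perfect record.

Priya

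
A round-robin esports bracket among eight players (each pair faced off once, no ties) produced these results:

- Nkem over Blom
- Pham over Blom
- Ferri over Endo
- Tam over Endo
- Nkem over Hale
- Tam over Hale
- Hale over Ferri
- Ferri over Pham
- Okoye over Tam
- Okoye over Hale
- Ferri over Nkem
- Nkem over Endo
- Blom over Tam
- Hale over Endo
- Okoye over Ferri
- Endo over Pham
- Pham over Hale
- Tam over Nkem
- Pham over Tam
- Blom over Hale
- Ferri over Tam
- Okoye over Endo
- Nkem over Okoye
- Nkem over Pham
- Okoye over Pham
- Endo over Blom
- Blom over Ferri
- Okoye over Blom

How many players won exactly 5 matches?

1

Win totals: Tam 3, Nkem 5, Ferri 4, Blom 3, Okoye 6, Pham 3, Hale 2, Endo 2.
Exactly 5: Nkem — 1 player.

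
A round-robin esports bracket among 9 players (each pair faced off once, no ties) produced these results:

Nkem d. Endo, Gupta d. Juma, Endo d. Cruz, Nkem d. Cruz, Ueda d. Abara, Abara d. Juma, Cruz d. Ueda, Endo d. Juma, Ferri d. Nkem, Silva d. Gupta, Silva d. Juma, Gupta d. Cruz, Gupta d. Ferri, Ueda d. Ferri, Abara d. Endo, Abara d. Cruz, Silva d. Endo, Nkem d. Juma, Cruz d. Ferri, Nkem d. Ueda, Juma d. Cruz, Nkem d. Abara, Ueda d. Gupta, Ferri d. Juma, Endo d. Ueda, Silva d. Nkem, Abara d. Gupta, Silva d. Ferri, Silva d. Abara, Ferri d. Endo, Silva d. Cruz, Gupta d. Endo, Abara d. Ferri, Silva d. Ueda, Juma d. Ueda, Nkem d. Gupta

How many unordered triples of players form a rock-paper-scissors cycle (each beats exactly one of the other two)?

Win totals: Juma 2, Ferri 3, Endo 3, Ueda 3, Silva 8, Nkem 6, Cruz 2, Abara 5, Gupta 4.
A player with w wins dominates both others in C(w,2) triples; summing gives 1 + 3 + 3 + 3 + 28 + 15 + 1 + 10 + 6 = 70 transitive triples.
Total triples C(9,3) = 84, so cyclic triples = 84 − 70 = 14.

14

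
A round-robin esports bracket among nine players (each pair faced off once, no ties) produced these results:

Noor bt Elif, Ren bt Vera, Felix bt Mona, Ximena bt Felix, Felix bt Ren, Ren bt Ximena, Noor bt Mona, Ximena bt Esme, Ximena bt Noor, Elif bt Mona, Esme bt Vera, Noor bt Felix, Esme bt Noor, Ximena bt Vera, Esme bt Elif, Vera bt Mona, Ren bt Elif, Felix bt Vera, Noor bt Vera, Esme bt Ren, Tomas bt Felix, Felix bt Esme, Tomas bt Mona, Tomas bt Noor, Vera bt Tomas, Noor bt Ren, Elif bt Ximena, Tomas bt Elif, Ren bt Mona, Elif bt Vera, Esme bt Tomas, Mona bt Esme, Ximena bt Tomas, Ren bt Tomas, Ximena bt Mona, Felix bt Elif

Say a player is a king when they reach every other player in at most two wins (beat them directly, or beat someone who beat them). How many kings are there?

6

Felix reaches everyone (king).
Noor reaches everyone (king).
Vera cannot reach Ximena, Ren in two steps.
Elif cannot reach Ren in two steps.
Mona cannot reach Felix, Ximena in two steps.
Tomas reaches everyone (king).
Esme reaches everyone (king).
Ximena reaches everyone (king).
Ren reaches everyone (king).
Kings: Felix, Noor, Tomas, Esme, Ximena, Ren — 6.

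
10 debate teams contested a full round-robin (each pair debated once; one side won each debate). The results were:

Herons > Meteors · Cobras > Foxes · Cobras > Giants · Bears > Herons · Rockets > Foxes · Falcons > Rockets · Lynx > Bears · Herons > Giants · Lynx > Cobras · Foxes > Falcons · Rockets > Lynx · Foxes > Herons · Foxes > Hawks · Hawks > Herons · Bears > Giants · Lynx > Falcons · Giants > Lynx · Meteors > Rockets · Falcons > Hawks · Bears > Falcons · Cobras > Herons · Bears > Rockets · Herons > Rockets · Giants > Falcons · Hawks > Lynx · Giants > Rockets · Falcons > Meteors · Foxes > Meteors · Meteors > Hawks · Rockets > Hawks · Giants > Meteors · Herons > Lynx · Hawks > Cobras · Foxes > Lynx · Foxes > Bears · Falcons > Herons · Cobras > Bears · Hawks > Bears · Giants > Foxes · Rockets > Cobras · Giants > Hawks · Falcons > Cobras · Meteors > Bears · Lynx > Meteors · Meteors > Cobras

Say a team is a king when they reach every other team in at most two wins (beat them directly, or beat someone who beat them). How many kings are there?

Lynx reaches everyone (king).
Bears reaches everyone (king).
Cobras reaches everyone (king).
Herons reaches everyone (king).
Falcons reaches everyone (king).
Giants reaches everyone (king).
Meteors reaches everyone (king).
Foxes reaches everyone (king).
Rockets reaches everyone (king).
Hawks reaches everyone (king).
Kings: Lynx, Bears, Cobras, Herons, Falcons, Giants, Meteors, Foxes, Rockets, Hawks — 10.

10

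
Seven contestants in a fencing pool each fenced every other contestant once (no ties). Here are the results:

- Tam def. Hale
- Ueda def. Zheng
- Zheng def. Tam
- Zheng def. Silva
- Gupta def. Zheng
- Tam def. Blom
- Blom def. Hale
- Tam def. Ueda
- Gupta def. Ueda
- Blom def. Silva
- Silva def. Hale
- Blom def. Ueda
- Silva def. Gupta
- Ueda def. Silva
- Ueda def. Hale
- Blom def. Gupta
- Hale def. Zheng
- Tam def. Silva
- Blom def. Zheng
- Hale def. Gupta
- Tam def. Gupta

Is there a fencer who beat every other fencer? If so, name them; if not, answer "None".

None

Highest win total is Tam with 5 (out of 6 possible).
Tam lost to Zheng, so no fencer went undefeated.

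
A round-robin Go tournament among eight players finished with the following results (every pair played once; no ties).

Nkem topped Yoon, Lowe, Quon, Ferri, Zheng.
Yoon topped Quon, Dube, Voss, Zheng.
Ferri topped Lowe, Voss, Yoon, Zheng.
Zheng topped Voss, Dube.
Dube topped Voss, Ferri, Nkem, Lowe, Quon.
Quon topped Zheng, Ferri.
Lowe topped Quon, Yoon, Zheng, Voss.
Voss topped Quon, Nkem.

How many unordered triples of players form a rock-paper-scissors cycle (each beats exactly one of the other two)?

Win totals: Nkem 5, Zheng 2, Dube 5, Lowe 4, Voss 2, Ferri 4, Quon 2, Yoon 4.
A player with w wins dominates both others in C(w,2) triples; summing gives 10 + 1 + 10 + 6 + 1 + 6 + 1 + 6 = 41 transitive triples.
Total triples C(8,3) = 56, so cyclic triples = 56 − 41 = 15.

15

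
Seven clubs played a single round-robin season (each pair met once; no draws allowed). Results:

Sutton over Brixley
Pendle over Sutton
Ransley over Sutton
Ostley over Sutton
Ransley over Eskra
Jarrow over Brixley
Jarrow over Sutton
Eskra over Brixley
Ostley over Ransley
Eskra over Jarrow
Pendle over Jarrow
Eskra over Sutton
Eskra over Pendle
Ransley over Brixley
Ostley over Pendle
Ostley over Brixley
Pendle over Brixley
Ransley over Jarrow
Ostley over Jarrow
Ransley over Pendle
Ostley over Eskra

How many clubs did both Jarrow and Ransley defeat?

Jarrow beat: Brixley, Sutton.
Ransley beat: Eskra, Pendle, Brixley, Sutton, Jarrow.
Both beat: Brixley, Sutton — 2.

2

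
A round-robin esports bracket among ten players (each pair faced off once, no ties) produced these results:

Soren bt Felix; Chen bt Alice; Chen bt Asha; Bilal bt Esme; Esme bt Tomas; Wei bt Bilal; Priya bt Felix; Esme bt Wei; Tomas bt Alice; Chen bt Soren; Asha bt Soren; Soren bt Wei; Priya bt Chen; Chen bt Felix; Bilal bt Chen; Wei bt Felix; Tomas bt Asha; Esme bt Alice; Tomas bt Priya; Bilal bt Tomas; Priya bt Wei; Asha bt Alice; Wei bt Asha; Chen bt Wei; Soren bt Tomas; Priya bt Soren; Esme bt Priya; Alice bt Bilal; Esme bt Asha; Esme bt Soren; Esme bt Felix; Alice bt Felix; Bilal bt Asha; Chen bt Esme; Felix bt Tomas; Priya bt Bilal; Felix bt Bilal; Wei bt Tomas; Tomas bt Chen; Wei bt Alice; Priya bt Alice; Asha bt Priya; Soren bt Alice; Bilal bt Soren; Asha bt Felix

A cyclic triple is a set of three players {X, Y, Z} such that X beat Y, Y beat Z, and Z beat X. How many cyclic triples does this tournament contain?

Win totals: Asha 4, Felix 2, Esme 7, Soren 4, Alice 2, Tomas 4, Priya 6, Wei 5, Chen 6, Bilal 5.
A player with w wins dominates both others in C(w,2) triples; summing gives 6 + 1 + 21 + 6 + 1 + 6 + 15 + 10 + 15 + 10 = 91 transitive triples.
Total triples C(10,3) = 120, so cyclic triples = 120 − 91 = 29.

29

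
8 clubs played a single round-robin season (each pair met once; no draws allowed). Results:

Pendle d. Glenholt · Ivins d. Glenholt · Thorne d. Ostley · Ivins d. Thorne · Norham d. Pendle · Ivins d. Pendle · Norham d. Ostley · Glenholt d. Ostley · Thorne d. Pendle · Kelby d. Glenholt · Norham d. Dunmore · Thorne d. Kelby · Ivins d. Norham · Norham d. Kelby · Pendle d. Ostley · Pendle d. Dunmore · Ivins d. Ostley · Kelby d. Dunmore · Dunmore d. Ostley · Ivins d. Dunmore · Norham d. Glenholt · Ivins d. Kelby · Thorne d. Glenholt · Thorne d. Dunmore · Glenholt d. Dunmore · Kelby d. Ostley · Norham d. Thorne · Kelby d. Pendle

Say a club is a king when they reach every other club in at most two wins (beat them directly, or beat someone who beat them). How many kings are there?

1

Norham cannot reach Ivins in two steps.
Ivins reaches everyone (king).
Pendle cannot reach Norham, Ivins, Kelby, Thorne in two steps.
Ostley cannot reach Norham, Ivins, Pendle, Dunmore, Glenholt, Kelby, Thorne in two steps.
Dunmore cannot reach Norham, Ivins, Pendle, Glenholt, Kelby, Thorne in two steps.
Glenholt cannot reach Norham, Ivins, Pendle, Kelby, Thorne in two steps.
Kelby cannot reach Norham, Ivins, Thorne in two steps.
Thorne cannot reach Norham, Ivins in two steps.
Kings: Ivins — 1.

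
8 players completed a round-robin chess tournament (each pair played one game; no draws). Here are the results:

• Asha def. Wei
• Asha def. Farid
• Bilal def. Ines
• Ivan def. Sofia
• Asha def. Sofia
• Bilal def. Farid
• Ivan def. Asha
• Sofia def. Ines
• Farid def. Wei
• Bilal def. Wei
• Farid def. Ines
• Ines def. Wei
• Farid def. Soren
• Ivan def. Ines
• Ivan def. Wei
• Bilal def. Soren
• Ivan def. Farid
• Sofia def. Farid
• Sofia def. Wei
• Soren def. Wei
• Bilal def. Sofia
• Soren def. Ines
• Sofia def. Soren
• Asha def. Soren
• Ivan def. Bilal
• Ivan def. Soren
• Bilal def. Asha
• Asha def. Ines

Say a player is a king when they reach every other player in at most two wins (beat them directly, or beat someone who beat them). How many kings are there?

1

Soren cannot reach Sofia, Bilal, Farid, Asha, Ivan in two steps.
Wei cannot reach Soren, Sofia, Bilal, Ines, Farid, Asha, Ivan in two steps.
Sofia cannot reach Bilal, Asha, Ivan in two steps.
Bilal cannot reach Ivan in two steps.
Ines cannot reach Soren, Sofia, Bilal, Farid, Asha, Ivan in two steps.
Farid cannot reach Sofia, Bilal, Asha, Ivan in two steps.
Asha cannot reach Bilal, Ivan in two steps.
Ivan reaches everyone (king).
Kings: Ivan — 1.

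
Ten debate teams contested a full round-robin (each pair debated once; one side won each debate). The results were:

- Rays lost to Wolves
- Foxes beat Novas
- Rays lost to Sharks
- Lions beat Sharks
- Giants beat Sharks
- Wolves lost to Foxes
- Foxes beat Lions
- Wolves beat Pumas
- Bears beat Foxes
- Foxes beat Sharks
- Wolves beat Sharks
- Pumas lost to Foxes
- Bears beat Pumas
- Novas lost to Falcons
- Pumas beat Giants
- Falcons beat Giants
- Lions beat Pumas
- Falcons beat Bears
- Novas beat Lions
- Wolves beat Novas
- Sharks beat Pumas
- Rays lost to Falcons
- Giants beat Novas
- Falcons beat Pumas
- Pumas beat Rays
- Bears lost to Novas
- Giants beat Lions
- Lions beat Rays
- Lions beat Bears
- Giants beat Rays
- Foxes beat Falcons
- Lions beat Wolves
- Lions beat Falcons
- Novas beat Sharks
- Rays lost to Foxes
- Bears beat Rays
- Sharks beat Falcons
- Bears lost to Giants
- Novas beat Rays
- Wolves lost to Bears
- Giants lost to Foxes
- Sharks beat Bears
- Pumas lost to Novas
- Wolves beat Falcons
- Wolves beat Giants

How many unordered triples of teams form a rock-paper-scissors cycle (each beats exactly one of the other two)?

19

Win totals: Novas 5, Wolves 6, Sharks 4, Bears 4, Rays 0, Falcons 5, Foxes 8, Lions 6, Pumas 2, Giants 5.
A team with w wins dominates both others in C(w,2) triples; summing gives 10 + 15 + 6 + 6 + 0 + 10 + 28 + 15 + 1 + 10 = 101 transitive triples.
Total triples C(10,3) = 120, so cyclic triples = 120 − 101 = 19.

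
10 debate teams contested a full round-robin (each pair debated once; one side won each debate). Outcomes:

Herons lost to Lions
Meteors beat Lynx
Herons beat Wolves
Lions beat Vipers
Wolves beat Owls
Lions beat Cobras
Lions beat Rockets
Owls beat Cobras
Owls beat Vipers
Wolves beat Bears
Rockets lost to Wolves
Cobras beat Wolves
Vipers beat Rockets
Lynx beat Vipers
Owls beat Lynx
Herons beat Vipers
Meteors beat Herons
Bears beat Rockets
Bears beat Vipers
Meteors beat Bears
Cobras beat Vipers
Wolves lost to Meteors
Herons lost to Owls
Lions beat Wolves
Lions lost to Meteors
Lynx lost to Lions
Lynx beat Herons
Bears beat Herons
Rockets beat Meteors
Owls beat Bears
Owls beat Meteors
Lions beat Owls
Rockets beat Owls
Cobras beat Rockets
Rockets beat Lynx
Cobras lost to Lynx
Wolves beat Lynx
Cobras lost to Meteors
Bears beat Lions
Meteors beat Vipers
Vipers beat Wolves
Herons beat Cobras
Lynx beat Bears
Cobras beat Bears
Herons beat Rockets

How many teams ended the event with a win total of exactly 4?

5

Win totals: Vipers 2, Lions 7, Cobras 4, Lynx 4, Bears 4, Meteors 7, Wolves 4, Rockets 3, Owls 6, Herons 4.
Exactly 4: Cobras, Lynx, Bears, Wolves, Herons — 5 teams.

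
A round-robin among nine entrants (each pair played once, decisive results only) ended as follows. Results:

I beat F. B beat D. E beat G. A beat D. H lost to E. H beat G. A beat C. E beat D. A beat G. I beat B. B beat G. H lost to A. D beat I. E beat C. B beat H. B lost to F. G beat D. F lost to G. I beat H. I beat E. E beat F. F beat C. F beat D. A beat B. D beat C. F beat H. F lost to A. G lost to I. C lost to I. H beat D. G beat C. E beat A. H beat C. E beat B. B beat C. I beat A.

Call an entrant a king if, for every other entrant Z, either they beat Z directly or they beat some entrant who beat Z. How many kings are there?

3

A cannot reach E in two steps.
B cannot reach A, E in two steps.
C cannot reach A, B, D, E, F, G, H, I in two steps.
D reaches everyone (king).
E reaches everyone (king).
F cannot reach A, E in two steps.
G cannot reach A, E in two steps.
H cannot reach A, B, E in two steps.
I reaches everyone (king).
Kings: D, E, I — 3.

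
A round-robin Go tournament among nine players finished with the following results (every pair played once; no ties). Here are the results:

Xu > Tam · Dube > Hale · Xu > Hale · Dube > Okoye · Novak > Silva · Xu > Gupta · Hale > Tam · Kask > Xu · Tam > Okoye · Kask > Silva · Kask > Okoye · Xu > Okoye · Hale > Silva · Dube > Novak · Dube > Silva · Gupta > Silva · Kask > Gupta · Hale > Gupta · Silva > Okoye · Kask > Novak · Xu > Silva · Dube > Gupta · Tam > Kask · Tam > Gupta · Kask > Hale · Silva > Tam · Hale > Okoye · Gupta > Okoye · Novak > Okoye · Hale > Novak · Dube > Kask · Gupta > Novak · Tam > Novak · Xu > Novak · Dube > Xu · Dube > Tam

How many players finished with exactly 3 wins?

Win totals: Tam 4, Kask 6, Hale 5, Silva 2, Okoye 0, Novak 2, Dube 8, Xu 6, Gupta 3.
Exactly 3: Gupta — 1 player.

1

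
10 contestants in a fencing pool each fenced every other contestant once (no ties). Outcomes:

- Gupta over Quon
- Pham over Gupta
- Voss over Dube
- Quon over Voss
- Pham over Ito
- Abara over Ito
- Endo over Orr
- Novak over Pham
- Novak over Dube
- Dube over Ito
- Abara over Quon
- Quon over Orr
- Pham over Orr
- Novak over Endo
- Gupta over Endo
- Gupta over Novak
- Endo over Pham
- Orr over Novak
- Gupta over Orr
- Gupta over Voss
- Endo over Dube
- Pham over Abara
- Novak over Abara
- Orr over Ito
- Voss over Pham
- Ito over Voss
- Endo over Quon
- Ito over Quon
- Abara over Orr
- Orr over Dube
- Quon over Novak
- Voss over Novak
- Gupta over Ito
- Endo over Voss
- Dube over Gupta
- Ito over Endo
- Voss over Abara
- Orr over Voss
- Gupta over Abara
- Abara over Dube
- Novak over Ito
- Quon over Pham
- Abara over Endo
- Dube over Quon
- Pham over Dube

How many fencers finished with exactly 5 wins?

Win totals: Orr 4, Endo 5, Abara 5, Quon 4, Novak 5, Ito 3, Dube 3, Gupta 7, Pham 5, Voss 4.
Exactly 5: Endo, Abara, Novak, Pham — 4 fencers.

4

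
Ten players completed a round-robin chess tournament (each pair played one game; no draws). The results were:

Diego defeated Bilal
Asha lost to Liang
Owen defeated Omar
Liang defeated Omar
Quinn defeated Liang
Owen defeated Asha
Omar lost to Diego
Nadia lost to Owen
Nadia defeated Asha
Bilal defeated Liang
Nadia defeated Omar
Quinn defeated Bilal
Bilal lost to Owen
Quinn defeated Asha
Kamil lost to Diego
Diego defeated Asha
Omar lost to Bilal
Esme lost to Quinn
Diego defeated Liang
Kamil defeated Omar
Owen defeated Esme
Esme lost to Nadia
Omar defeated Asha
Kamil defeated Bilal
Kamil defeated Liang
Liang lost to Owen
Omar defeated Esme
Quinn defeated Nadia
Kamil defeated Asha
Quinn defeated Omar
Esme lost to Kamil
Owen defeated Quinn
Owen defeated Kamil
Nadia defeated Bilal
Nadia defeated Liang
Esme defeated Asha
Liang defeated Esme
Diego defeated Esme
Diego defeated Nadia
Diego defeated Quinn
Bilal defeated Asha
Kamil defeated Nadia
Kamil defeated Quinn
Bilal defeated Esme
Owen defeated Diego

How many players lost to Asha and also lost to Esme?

Asha beat: no one.
Esme beat: Asha.
No one was beaten by both.

0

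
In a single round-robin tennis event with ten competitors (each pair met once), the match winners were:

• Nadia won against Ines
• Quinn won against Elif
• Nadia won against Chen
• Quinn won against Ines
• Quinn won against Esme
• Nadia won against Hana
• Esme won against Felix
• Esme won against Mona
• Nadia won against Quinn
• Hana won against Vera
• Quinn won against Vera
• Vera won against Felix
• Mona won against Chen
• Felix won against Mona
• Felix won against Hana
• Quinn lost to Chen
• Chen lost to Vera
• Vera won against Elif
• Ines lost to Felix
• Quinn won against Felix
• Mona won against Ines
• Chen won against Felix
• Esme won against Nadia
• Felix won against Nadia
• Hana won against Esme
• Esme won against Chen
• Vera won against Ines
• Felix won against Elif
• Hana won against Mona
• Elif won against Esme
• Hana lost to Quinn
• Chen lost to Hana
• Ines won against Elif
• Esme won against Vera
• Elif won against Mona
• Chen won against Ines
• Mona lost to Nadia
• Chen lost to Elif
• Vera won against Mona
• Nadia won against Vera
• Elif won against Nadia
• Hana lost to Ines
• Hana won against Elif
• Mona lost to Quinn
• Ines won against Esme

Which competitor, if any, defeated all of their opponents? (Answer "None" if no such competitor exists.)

None

Highest win total is Quinn with 7 (out of 9 possible).
Quinn lost to Nadia, Chen, so no competitor went undefeated.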